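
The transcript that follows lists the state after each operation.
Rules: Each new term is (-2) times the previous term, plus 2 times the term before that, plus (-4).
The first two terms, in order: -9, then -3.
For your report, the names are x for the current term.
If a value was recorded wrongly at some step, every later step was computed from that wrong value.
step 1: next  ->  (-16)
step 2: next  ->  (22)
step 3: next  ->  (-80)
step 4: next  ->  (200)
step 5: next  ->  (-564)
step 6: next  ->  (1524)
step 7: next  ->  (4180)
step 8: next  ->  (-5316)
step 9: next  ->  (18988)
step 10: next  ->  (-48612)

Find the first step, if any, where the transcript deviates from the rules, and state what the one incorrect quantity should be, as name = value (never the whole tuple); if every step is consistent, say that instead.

Recomputing the run from the initial state:
step 1: x = -16
step 2: x = 22
step 3: x = -80
step 4: x = 200
step 5: x = -564
step 6: x = 1524
step 7: x = -4180
step 8: x = 11404
step 9: x = -31172
step 10: x = 85148
The first disagreement with the transcript is at step 7, where the value should be x = -4180.

step 7, x = -4180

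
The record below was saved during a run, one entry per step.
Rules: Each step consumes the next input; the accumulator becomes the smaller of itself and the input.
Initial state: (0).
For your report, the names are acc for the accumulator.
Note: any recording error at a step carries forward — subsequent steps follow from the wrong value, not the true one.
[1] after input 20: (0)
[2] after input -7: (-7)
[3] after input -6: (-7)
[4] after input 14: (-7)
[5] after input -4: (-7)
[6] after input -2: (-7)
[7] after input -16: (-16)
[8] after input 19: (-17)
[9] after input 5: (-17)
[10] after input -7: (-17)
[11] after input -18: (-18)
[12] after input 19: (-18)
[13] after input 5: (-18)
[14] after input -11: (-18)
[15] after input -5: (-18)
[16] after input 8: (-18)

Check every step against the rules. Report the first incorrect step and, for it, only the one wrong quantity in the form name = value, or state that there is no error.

Recomputing the run from the initial state:
step 1: acc = 0
step 2: acc = -7
step 3: acc = -7
step 4: acc = -7
step 5: acc = -7
step 6: acc = -7
step 7: acc = -16
step 8: acc = -16
step 9: acc = -16
step 10: acc = -16
step 11: acc = -18
step 12: acc = -18
step 13: acc = -18
step 14: acc = -18
step 15: acc = -18
step 16: acc = -18
The first disagreement with the record is at step 8, where the value should be acc = -16.

step 8, acc = -16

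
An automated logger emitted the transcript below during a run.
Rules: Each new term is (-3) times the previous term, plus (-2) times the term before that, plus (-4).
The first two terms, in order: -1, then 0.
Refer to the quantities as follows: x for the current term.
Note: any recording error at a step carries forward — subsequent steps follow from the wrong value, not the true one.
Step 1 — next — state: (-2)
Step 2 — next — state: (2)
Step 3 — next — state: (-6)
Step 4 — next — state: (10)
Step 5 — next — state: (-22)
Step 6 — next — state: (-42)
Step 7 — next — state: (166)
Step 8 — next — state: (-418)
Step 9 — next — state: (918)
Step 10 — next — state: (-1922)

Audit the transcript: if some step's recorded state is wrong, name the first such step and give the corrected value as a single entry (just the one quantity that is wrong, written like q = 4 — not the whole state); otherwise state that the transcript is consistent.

step 1: x = -3*(0) + (-2)*(-1) + (-4) = -2 -> verified
step 2: x = -3*(-2) + (-2)*(0) + (-4) = 2 -> same as recorded
step 3: x = -3*(2) + (-2)*(-2) + (-4) = -6 -> checks out
step 4: x = -3*(-6) + (-2)*(2) + (-4) = 10 -> checks out
step 5: x = -3*(10) + (-2)*(-6) + (-4) = -22 -> matches
step 6: x = -3*(-22) + (-2)*(10) + (-4) = 42 -> first mismatch against the transcript
The audit stops at step 6: the recorded entry is wrong and should be x = 42.

step 6, x = 42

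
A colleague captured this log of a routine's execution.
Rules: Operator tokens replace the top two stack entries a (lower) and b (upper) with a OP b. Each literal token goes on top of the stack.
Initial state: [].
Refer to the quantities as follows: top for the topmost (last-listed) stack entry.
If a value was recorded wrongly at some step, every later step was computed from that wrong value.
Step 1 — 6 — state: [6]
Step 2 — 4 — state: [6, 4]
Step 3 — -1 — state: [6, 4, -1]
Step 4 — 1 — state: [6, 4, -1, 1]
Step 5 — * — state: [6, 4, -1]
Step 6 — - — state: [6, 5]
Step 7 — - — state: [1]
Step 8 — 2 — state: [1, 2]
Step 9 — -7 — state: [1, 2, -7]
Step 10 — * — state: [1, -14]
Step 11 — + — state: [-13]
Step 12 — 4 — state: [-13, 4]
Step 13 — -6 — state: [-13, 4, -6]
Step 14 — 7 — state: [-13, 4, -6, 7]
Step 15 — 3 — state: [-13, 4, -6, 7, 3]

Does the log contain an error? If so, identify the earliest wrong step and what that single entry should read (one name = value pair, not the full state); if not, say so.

step 1: push 6: top = 6 -> matches
step 2: push 4: top = 4 -> same as recorded
step 3: push -1: top = -1 -> checks out
step 4: push 1: top = 1 -> in agreement
step 5: -1 * 1 = -1 -> checks out
step 6: 4 - -1 = 5 -> no discrepancy
step 7: 6 - 5 = 1 -> in agreement
step 8: push 2: top = 2 -> exactly as logged
step 9: push -7: top = -7 -> verified
step 10: 2 * -7 = -14 -> exactly as logged
step 11: 1 + -14 = -13 -> same as recorded
step 12: push 4: top = 4 -> verified
step 13: push -6: top = -6 -> consistent with the log
step 14: push 7: top = 7 -> agrees with the log
step 15: push 3: top = 3 -> verified
The recomputation confirms every line.

no error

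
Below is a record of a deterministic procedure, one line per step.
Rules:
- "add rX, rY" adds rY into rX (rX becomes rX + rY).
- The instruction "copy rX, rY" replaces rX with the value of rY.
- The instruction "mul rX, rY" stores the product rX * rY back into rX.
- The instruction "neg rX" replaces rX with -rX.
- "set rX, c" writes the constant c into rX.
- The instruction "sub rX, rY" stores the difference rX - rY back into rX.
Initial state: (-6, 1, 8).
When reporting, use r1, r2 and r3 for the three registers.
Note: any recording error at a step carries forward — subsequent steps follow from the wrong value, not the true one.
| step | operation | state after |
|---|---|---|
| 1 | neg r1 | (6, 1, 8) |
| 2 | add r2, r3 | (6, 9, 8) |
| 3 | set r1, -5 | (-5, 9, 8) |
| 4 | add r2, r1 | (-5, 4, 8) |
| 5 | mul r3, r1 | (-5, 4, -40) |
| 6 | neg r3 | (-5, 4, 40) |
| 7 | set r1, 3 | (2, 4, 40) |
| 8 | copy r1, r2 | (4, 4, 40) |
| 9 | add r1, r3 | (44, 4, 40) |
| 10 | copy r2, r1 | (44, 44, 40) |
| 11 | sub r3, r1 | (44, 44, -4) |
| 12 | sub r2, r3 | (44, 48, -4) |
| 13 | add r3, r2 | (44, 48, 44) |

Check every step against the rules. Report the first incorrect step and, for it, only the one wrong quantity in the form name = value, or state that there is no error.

step 7, r1 = 3

step 1: r1 = -(-6) = 6 -> confirmed correct
step 2: r2 = 1 + 8 = 9 -> agrees with the record
step 3: r1 = -5 -> consistent with the record
step 4: r2 = 9 + -5 = 4 -> same as recorded
step 5: r3 = 8 * -5 = -40 -> consistent with the record
step 6: r3 = -(-40) = 40 -> checks out
step 7: r1 = 3 -> not what was recorded
That makes step 7 the first incorrect line — r1 = 3 is what it should show.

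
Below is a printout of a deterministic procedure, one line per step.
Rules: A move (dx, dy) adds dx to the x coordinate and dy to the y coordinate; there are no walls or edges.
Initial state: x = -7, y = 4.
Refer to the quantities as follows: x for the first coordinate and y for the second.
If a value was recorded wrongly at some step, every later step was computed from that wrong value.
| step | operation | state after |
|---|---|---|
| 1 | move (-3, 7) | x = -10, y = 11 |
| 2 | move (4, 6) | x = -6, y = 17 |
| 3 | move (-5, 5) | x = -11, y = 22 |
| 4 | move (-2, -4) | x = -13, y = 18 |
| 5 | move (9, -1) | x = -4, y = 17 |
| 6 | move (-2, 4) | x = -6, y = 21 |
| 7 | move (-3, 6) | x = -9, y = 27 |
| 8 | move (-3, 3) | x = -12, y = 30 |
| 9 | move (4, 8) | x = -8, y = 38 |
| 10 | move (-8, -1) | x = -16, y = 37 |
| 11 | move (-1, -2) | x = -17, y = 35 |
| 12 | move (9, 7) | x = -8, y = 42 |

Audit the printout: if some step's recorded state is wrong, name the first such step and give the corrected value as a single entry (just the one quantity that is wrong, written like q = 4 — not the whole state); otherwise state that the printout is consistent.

no error

step 1: x = -7 + (-3) = -10, y = 4 + (7) = 11 -> consistent with the printout
step 2: x = -10 + (4) = -6, y = 11 + (6) = 17 -> confirmed correct
step 3: x = -6 + (-5) = -11, y = 17 + (5) = 22 -> verified
step 4: x = -11 + (-2) = -13, y = 22 + (-4) = 18 -> verified
step 5: x = -13 + (9) = -4, y = 18 + (-1) = 17 -> in agreement
step 6: x = -4 + (-2) = -6, y = 17 + (4) = 21 -> agrees with the printout
step 7: x = -6 + (-3) = -9, y = 21 + (6) = 27 -> no discrepancy
step 8: x = -9 + (-3) = -12, y = 27 + (3) = 30 -> exactly as logged
step 9: x = -12 + (4) = -8, y = 30 + (8) = 38 -> matches
step 10: x = -8 + (-8) = -16, y = 38 + (-1) = 37 -> verified
step 11: x = -16 + (-1) = -17, y = 37 + (-2) = 35 -> confirmed correct
step 12: x = -17 + (9) = -8, y = 35 + (7) = 42 -> consistent with the printout
All entries verified; no error found.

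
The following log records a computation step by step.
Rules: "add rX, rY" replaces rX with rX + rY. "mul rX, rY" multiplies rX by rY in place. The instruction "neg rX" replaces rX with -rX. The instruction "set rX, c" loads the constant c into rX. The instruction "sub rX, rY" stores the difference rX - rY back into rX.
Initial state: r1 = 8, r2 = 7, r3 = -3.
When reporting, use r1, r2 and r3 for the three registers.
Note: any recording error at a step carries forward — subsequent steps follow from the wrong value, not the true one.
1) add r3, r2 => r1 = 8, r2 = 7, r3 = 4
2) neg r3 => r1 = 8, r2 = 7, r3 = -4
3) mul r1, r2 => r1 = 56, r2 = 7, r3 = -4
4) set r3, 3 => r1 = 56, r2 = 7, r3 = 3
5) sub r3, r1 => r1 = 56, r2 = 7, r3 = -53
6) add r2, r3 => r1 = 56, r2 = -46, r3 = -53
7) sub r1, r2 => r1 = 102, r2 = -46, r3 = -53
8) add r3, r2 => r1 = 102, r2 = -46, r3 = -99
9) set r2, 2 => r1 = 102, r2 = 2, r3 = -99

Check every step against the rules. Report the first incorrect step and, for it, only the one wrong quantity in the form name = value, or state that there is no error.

no error

step 1: r3 = -3 + 7 = 4 -> exactly as logged
step 2: r3 = -(4) = -4 -> confirmed correct
step 3: r1 = 8 * 7 = 56 -> exactly as logged
step 4: r3 = 3 -> exactly as logged
step 5: r3 = 3 - 56 = -53 -> agrees with the log
step 6: r2 = 7 + -53 = -46 -> no discrepancy
step 7: r1 = 56 - -46 = 102 -> agrees with the log
step 8: r3 = -53 + -46 = -99 -> matches
step 9: r2 = 2 -> matches
Each recorded entry agrees with the recomputation.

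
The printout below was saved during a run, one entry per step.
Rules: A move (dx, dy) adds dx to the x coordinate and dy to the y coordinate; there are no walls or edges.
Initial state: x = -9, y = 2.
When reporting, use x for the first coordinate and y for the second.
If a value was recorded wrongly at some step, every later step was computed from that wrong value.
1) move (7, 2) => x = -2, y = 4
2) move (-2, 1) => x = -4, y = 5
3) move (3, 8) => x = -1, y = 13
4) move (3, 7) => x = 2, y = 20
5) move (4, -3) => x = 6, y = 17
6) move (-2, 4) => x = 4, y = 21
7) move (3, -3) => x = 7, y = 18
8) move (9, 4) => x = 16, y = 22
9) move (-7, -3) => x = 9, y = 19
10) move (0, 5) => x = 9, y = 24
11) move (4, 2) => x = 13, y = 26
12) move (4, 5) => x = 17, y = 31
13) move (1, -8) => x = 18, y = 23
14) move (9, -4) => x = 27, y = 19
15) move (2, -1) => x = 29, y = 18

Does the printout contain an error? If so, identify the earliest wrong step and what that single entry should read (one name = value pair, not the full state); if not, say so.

Recomputing the run from the initial state:
step 1: x = -2, y = 4
step 2: x = -4, y = 5
step 3: x = -1, y = 13
step 4: x = 2, y = 20
step 5: x = 6, y = 17
step 6: x = 4, y = 21
step 7: x = 7, y = 18
step 8: x = 16, y = 22
step 9: x = 9, y = 19
step 10: x = 9, y = 24
step 11: x = 13, y = 26
step 12: x = 17, y = 31
step 13: x = 18, y = 23
step 14: x = 27, y = 19
step 15: x = 29, y = 18
This matches the printout at every step.

no error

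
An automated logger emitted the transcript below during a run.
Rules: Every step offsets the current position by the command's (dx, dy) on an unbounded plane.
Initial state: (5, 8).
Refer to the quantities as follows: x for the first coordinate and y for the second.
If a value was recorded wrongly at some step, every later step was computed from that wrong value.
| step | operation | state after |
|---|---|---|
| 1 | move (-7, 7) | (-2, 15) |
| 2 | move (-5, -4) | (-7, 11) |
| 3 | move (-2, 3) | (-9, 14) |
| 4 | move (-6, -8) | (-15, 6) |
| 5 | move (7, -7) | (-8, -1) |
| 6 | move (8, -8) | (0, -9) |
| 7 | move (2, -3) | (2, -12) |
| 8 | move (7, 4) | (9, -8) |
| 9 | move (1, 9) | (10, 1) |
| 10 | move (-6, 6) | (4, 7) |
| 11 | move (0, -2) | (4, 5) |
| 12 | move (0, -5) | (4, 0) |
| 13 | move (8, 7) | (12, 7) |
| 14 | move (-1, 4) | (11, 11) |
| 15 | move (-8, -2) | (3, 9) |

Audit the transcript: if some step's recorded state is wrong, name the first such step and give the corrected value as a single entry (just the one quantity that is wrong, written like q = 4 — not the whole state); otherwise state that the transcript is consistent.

no error

Recomputing the run from the initial state:
step 1: x = -2, y = 15
step 2: x = -7, y = 11
step 3: x = -9, y = 14
step 4: x = -15, y = 6
step 5: x = -8, y = -1
step 6: x = 0, y = -9
step 7: x = 2, y = -12
step 8: x = 9, y = -8
step 9: x = 10, y = 1
step 10: x = 4, y = 7
step 11: x = 4, y = 5
step 12: x = 4, y = 0
step 13: x = 12, y = 7
step 14: x = 11, y = 11
step 15: x = 3, y = 9
This matches the transcript at every step.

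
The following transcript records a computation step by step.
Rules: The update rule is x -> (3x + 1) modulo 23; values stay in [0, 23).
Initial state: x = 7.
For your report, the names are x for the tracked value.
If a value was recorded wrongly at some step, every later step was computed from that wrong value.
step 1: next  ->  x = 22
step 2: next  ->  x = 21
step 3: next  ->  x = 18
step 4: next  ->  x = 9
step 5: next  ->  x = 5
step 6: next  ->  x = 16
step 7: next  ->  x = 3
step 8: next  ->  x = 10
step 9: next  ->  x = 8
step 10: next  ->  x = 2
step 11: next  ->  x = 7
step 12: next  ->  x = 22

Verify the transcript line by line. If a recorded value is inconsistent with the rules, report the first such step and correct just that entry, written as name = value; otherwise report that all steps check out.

Recomputing the run from the initial state:
step 1: x = 22
step 2: x = 21
step 3: x = 18
step 4: x = 9
step 5: x = 5
step 6: x = 16
step 7: x = 3
step 8: x = 10
step 9: x = 8
step 10: x = 2
step 11: x = 7
step 12: x = 22
This matches the transcript at every step.

no error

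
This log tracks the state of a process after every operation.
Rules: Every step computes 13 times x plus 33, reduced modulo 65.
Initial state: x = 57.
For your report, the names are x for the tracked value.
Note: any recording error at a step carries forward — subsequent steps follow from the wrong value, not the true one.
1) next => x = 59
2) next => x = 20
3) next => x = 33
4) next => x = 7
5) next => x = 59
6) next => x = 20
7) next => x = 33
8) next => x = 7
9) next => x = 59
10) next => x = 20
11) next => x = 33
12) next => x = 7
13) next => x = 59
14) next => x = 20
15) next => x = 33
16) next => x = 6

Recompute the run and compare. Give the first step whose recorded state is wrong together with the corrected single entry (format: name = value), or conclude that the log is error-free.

step 1: x = (13*57 + 33) mod 65 = 59 -> same as recorded
step 2: x = (13*59 + 33) mod 65 = 20 -> verified
step 3: x = (13*20 + 33) mod 65 = 33 -> in agreement
step 4: x = (13*33 + 33) mod 65 = 7 -> in agreement
step 5: x = (13*7 + 33) mod 65 = 59 -> confirmed correct
step 6: x = (13*59 + 33) mod 65 = 20 -> consistent with the log
step 7: x = (13*20 + 33) mod 65 = 33 -> checks out
step 8: x = (13*33 + 33) mod 65 = 7 -> verified
step 9: x = (13*7 + 33) mod 65 = 59 -> agrees with the log
step 10: x = (13*59 + 33) mod 65 = 20 -> confirmed correct
step 11: x = (13*20 + 33) mod 65 = 33 -> checks out
step 12: x = (13*33 + 33) mod 65 = 7 -> confirmed correct
step 13: x = (13*7 + 33) mod 65 = 59 -> same as recorded
step 14: x = (13*59 + 33) mod 65 = 20 -> in agreement
step 15: x = (13*20 + 33) mod 65 = 33 -> no discrepancy
step 16: x = (13*33 + 33) mod 65 = 7 -> the log disagrees here
The earliest wrong entry is at step 16: it should read x = 7.

step 16, x = 7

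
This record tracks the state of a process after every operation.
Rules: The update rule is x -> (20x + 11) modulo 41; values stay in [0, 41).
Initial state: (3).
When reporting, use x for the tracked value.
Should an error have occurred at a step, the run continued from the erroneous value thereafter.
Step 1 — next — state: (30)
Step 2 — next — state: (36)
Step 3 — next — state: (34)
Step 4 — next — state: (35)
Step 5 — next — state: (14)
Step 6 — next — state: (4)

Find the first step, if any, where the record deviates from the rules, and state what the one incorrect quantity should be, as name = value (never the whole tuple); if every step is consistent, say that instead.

step 2, x = 37

Recomputing the run from the initial state:
step 1: x = 30
step 2: x = 37
step 3: x = 13
step 4: x = 25
step 5: x = 19
step 6: x = 22
The first disagreement with the record is at step 2, where the value should be x = 37.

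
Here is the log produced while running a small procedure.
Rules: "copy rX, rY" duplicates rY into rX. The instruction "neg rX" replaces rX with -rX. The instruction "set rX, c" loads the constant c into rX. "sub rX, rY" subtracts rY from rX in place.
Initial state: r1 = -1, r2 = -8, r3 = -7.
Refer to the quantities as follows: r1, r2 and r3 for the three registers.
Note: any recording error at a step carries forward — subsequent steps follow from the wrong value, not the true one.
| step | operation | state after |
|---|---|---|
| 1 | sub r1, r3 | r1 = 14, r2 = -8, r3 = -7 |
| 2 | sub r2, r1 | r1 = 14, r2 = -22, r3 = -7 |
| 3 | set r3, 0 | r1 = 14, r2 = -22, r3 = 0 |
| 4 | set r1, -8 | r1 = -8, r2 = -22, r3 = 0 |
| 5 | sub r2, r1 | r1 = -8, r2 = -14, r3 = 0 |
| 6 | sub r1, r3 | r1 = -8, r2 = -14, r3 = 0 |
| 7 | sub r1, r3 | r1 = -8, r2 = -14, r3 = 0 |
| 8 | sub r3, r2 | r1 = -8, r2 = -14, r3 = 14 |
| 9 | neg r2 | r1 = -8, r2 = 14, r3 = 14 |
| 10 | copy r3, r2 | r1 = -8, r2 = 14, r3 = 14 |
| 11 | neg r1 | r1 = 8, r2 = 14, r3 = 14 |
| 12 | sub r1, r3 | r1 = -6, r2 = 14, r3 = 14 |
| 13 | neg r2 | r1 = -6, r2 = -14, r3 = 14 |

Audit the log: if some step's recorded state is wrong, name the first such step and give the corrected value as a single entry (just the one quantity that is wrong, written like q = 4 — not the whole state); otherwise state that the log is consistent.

step 1, r1 = 6

1. r1 = -1 - -7 = 6 (the entry is off here)
Conclusion: step 1 carries the first error; the entry should be r1 = 6.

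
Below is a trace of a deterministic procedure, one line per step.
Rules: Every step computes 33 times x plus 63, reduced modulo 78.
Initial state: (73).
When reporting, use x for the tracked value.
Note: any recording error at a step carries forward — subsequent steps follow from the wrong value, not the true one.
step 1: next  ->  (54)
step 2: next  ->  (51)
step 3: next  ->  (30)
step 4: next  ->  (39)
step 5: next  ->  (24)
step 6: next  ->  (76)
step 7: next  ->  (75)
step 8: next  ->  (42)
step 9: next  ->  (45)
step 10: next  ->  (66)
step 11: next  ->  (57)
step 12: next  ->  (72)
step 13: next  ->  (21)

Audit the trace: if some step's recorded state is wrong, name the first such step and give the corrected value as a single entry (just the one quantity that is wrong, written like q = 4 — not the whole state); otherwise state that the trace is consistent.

step 6, x = 75

Recomputing the run from the initial state:
step 1: x = 54
step 2: x = 51
step 3: x = 30
step 4: x = 39
step 5: x = 24
step 6: x = 75
step 7: x = 42
step 8: x = 45
step 9: x = 66
step 10: x = 57
step 11: x = 72
step 12: x = 21
step 13: x = 54
The first disagreement with the trace is at step 6, where the value should be x = 75.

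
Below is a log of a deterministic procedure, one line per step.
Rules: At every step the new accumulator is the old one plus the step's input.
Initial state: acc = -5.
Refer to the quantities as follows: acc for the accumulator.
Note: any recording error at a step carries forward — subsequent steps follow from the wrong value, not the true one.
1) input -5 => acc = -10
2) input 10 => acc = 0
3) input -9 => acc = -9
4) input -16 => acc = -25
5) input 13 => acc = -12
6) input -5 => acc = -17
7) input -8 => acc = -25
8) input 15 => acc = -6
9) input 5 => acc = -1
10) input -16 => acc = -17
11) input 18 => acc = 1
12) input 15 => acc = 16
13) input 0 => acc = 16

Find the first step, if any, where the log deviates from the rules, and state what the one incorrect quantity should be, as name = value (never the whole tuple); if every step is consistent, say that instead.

step 8, acc = -10

Recomputing the run from the initial state:
step 1: acc = -10
step 2: acc = 0
step 3: acc = -9
step 4: acc = -25
step 5: acc = -12
step 6: acc = -17
step 7: acc = -25
step 8: acc = -10
step 9: acc = -5
step 10: acc = -21
step 11: acc = -3
step 12: acc = 12
step 13: acc = 12
The first disagreement with the log is at step 8, where the value should be acc = -10.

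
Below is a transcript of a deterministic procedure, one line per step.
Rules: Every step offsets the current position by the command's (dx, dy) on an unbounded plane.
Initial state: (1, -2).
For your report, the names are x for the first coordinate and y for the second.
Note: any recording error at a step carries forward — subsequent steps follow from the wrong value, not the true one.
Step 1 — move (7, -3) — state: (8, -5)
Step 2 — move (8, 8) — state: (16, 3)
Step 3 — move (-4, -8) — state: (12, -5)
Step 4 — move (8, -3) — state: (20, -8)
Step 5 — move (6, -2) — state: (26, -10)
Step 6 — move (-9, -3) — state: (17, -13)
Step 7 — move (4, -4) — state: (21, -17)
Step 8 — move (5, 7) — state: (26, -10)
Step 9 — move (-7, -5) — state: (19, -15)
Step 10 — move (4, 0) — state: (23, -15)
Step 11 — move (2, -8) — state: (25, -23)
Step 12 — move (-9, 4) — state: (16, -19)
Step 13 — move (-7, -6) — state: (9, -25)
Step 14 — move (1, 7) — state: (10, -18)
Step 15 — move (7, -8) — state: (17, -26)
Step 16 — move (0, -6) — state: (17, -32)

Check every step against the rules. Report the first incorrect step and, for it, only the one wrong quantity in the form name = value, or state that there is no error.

no error

Step 1: x = 1 + (7) = 8, y = -2 + (-3) = -5 — no discrepancy.
Step 2: x = 8 + (8) = 16, y = -5 + (8) = 3 — exactly as logged.
Step 3: x = 16 + (-4) = 12, y = 3 + (-8) = -5 — agrees with the transcript.
Step 4: x = 12 + (8) = 20, y = -5 + (-3) = -8 — no discrepancy.
Step 5: x = 20 + (6) = 26, y = -8 + (-2) = -10 — no discrepancy.
Step 6: x = 26 + (-9) = 17, y = -10 + (-3) = -13 — in agreement.
Step 7: x = 17 + (4) = 21, y = -13 + (-4) = -17 — in agreement.
Step 8: x = 21 + (5) = 26, y = -17 + (7) = -10 — consistent with the transcript.
Step 9: x = 26 + (-7) = 19, y = -10 + (-5) = -15 — same as recorded.
Step 10: x = 19 + (4) = 23, y = -15 + (0) = -15 — verified.
Step 11: x = 23 + (2) = 25, y = -15 + (-8) = -23 — exactly as logged.
Step 12: x = 25 + (-9) = 16, y = -23 + (4) = -19 — verified.
Step 13: x = 16 + (-7) = 9, y = -19 + (-6) = -25 — agrees with the transcript.
Step 14: x = 9 + (1) = 10, y = -25 + (7) = -18 — consistent with the transcript.
Step 15: x = 10 + (7) = 17, y = -18 + (-8) = -26 — exactly as logged.
Step 16: x = 17 + (0) = 17, y = -26 + (-6) = -32 — same as recorded.
No step deviates from the rules.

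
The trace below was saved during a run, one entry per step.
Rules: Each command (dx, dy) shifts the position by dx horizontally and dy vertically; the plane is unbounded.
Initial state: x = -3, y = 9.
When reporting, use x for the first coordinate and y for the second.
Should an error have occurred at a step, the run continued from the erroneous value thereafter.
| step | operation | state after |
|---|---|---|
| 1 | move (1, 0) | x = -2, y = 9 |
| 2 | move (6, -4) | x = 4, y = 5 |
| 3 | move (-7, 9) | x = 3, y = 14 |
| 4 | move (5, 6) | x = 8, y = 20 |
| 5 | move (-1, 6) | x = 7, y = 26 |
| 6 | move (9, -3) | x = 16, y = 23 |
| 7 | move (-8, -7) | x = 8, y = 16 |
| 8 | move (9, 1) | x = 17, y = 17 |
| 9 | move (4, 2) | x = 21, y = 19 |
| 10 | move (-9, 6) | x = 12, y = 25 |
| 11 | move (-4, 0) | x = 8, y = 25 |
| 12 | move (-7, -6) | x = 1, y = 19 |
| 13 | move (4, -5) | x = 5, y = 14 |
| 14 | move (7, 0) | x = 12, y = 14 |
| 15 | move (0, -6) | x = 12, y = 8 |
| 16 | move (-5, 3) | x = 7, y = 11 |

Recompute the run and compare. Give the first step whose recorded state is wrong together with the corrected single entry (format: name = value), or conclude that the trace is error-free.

step 3, x = -3

step 1: x = -3 + (1) = -2, y = 9 + (0) = 9 -> confirmed correct
step 2: x = -2 + (6) = 4, y = 9 + (-4) = 5 -> agrees with the trace
step 3: x = 4 + (-7) = -3, y = 5 + (9) = 14 -> the trace has a different value
That makes step 3 the first incorrect line — x = -3 is what it should show.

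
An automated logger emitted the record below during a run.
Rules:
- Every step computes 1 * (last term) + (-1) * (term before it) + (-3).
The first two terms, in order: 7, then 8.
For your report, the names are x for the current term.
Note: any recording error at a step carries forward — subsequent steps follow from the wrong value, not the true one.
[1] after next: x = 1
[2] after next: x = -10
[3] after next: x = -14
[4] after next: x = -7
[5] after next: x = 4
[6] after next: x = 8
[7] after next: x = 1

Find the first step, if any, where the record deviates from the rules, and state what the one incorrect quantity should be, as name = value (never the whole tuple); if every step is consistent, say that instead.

step 1, x = -2

Recomputing the run from the initial state:
step 1: x = -2
step 2: x = -13
step 3: x = -14
step 4: x = -4
step 5: x = 7
step 6: x = 8
step 7: x = -2
The first disagreement with the record is at step 1, where the value should be x = -2.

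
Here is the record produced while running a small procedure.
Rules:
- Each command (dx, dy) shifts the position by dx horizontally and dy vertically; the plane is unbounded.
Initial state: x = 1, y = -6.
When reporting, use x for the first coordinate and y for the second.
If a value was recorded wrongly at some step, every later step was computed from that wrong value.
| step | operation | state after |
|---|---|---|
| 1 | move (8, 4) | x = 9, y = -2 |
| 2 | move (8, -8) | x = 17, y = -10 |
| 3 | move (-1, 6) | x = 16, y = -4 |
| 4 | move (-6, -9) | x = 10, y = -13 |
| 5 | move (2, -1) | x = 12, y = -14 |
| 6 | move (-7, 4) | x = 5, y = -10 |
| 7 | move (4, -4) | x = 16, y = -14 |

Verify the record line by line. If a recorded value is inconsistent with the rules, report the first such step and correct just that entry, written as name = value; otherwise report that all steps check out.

step 7, x = 9

Step 1: x = 1 + (8) = 9, y = -6 + (4) = -2 — same as recorded.
Step 2: x = 9 + (8) = 17, y = -2 + (-8) = -10 — checks out.
Step 3: x = 17 + (-1) = 16, y = -10 + (6) = -4 — no discrepancy.
Step 4: x = 16 + (-6) = 10, y = -4 + (-9) = -13 — same as recorded.
Step 5: x = 10 + (2) = 12, y = -13 + (-1) = -14 — confirmed correct.
Step 6: x = 12 + (-7) = 5, y = -14 + (4) = -10 — confirmed correct.
Step 7: x = 5 + (4) = 9, y = -10 + (-4) = -14 — the record has a different value.
So the first discrepancy is step 7, where the right value is x = 9.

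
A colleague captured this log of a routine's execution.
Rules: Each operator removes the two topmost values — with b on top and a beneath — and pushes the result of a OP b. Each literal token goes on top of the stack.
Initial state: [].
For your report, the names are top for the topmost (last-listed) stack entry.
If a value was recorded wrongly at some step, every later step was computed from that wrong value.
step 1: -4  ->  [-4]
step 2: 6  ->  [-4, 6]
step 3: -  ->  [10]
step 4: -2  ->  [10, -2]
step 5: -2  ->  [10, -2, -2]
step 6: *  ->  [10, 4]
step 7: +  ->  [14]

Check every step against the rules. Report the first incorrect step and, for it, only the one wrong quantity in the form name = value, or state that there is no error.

step 3, top = -10

Step 1: push -4: top = -4 — in agreement.
Step 2: push 6: top = 6 — no discrepancy.
Step 3: -4 - 6 = -10 — the log disagrees here.
First deviation found at step 3; the corrected entry is top = -10.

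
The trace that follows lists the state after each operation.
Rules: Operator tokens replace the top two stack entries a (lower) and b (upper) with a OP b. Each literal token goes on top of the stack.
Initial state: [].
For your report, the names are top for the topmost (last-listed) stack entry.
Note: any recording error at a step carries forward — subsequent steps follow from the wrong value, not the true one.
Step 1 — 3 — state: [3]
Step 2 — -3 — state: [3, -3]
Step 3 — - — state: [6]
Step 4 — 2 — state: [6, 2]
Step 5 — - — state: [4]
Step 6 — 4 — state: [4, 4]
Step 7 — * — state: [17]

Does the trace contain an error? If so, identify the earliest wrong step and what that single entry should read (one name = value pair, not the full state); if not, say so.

step 7, top = 16

Recomputing the run from the initial state:
step 1: [3]
step 2: [3, -3]
step 3: [6]
step 4: [6, 2]
step 5: [4]
step 6: [4, 4]
step 7: [16]
The first disagreement with the trace is at step 7, where the value should be top = 16.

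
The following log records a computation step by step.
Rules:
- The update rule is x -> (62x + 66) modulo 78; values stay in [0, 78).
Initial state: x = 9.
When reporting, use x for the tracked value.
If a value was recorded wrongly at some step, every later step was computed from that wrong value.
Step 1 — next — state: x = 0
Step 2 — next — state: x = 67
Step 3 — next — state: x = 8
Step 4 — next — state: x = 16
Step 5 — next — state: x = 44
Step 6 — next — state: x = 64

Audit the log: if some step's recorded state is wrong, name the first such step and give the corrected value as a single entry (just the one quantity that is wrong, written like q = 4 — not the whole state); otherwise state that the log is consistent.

step 2, x = 66

Recomputing the run from the initial state:
step 1: x = 0
step 2: x = 66
step 3: x = 24
step 4: x = 72
step 5: x = 6
step 6: x = 48
The first disagreement with the log is at step 2, where the value should be x = 66.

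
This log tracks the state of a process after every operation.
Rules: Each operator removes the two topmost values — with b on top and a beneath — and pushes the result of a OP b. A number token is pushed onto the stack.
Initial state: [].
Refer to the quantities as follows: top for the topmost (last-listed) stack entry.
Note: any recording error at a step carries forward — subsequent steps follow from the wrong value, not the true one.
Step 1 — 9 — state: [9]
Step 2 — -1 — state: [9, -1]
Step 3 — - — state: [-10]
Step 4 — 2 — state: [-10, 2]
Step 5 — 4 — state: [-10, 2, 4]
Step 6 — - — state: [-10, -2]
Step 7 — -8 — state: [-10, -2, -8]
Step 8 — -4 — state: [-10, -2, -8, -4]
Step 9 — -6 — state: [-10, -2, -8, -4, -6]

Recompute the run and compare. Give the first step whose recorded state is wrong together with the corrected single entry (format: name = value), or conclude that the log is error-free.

step 3, top = 10

step 1: push 9: top = 9 -> confirmed correct
step 2: push -1: top = -1 -> matches
step 3: 9 - -1 = 10 -> first mismatch against the log
Step 3 is the first one off; corrected, top = 10.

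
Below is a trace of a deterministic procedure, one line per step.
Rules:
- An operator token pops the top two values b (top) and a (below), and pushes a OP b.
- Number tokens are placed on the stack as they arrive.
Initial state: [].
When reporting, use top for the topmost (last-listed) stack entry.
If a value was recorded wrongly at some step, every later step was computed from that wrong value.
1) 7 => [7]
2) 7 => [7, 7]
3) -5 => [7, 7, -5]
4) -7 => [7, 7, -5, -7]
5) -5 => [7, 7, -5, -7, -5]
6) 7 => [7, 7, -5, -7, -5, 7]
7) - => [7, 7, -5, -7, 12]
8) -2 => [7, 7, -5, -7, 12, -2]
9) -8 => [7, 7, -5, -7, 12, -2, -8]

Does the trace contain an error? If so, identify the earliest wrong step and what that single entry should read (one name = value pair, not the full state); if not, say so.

step 7, top = -12

Recomputing the run from the initial state:
step 1: [7]
step 2: [7, 7]
step 3: [7, 7, -5]
step 4: [7, 7, -5, -7]
step 5: [7, 7, -5, -7, -5]
step 6: [7, 7, -5, -7, -5, 7]
step 7: [7, 7, -5, -7, -12]
step 8: [7, 7, -5, -7, -12, -2]
step 9: [7, 7, -5, -7, -12, -2, -8]
The first disagreement with the trace is at step 7, where the value should be top = -12.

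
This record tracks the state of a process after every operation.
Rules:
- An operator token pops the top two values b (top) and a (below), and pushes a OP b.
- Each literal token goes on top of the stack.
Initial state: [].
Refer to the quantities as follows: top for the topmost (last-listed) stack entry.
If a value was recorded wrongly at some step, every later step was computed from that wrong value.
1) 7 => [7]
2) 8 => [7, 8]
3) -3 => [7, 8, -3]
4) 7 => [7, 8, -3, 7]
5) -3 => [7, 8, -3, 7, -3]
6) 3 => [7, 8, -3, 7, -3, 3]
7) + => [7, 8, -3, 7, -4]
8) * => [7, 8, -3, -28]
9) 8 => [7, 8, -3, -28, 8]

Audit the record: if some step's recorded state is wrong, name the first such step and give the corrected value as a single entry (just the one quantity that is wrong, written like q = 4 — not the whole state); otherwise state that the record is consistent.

step 1: push 7: top = 7 -> agrees with the record
step 2: push 8: top = 8 -> checks out
step 3: push -3: top = -3 -> verified
step 4: push 7: top = 7 -> same as recorded
step 5: push -3: top = -3 -> checks out
step 6: push 3: top = 3 -> verified
step 7: -3 + 3 = 0 -> the entry is off here
The earliest wrong entry is at step 7: it should read top = 0.

step 7, top = 0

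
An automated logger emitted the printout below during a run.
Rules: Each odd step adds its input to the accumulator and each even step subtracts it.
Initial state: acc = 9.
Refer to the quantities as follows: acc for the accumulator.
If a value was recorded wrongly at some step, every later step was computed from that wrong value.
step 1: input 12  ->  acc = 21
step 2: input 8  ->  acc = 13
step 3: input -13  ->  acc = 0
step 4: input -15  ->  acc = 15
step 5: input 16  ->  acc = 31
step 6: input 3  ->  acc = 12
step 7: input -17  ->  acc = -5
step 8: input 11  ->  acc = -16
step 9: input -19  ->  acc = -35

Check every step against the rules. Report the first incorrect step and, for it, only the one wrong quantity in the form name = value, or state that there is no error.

1. acc = 9 + 12 = 21 (matches)
2. acc = 21 - 8 = 13 (exactly as logged)
3. acc = 13 + -13 = 0 (agrees with the printout)
4. acc = 0 - -15 = 15 (matches)
5. acc = 15 + 16 = 31 (confirmed correct)
6. acc = 31 - 3 = 28 (a discrepancy with the printout)
The audit stops at step 6: the recorded entry is wrong and should be acc = 28.

step 6, acc = 28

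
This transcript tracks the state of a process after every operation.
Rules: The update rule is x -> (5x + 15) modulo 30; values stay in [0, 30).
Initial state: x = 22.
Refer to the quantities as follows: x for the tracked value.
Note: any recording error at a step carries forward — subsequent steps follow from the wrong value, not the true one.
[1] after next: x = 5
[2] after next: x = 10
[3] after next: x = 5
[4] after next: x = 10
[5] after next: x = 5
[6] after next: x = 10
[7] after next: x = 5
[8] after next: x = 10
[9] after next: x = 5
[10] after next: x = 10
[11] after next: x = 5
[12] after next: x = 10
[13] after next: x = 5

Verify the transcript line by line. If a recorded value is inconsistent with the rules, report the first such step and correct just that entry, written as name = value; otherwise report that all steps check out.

Recomputing the run from the initial state:
step 1: x = 5
step 2: x = 10
step 3: x = 5
step 4: x = 10
step 5: x = 5
step 6: x = 10
step 7: x = 5
step 8: x = 10
step 9: x = 5
step 10: x = 10
step 11: x = 5
step 12: x = 10
step 13: x = 5
This matches the transcript at every step.

no error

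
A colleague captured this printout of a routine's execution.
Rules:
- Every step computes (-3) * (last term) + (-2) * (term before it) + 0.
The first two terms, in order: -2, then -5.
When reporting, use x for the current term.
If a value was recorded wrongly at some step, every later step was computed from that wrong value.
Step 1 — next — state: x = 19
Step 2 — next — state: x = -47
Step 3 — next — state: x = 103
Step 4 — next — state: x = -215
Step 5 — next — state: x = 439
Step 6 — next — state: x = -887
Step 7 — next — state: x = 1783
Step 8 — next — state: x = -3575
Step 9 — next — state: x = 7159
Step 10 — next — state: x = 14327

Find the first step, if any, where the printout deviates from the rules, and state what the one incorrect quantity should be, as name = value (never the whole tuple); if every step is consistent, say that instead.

Recomputing the run from the initial state:
step 1: x = 19
step 2: x = -47
step 3: x = 103
step 4: x = -215
step 5: x = 439
step 6: x = -887
step 7: x = 1783
step 8: x = -3575
step 9: x = 7159
step 10: x = -14327
The first disagreement with the printout is at step 10, where the value should be x = -14327.

step 10, x = -14327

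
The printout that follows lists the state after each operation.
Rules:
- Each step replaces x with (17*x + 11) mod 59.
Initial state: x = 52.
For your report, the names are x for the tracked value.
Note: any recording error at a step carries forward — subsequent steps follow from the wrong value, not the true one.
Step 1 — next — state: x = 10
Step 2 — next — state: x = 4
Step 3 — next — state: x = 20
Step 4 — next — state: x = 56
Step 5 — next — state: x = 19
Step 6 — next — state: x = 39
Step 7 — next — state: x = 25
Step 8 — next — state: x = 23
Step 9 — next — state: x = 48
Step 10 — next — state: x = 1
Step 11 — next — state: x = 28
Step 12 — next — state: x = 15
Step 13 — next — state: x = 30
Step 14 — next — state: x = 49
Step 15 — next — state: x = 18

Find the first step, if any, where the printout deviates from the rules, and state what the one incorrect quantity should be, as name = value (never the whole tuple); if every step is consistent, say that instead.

no error

Recomputing the run from the initial state:
step 1: x = 10
step 2: x = 4
step 3: x = 20
step 4: x = 56
step 5: x = 19
step 6: x = 39
step 7: x = 25
step 8: x = 23
step 9: x = 48
step 10: x = 1
step 11: x = 28
step 12: x = 15
step 13: x = 30
step 14: x = 49
step 15: x = 18
This matches the printout at every step.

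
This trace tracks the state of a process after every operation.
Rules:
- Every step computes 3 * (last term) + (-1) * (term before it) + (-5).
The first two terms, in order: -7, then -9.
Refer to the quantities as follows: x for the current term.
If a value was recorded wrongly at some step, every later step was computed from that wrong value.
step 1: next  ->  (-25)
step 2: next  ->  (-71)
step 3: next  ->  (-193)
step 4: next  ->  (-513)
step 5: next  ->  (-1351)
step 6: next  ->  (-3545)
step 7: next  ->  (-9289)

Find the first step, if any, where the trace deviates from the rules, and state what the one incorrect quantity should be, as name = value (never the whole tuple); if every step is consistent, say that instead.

step 1: x = 3*(-9) + (-1)*(-7) + (-5) = -25 -> confirmed correct
step 2: x = 3*(-25) + (-1)*(-9) + (-5) = -71 -> consistent with the trace
step 3: x = 3*(-71) + (-1)*(-25) + (-5) = -193 -> matches
step 4: x = 3*(-193) + (-1)*(-71) + (-5) = -513 -> same as recorded
step 5: x = 3*(-513) + (-1)*(-193) + (-5) = -1351 -> verified
step 6: x = 3*(-1351) + (-1)*(-513) + (-5) = -3545 -> no discrepancy
step 7: x = 3*(-3545) + (-1)*(-1351) + (-5) = -9289 -> confirmed correct
Each recorded entry agrees with the recomputation.

no error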